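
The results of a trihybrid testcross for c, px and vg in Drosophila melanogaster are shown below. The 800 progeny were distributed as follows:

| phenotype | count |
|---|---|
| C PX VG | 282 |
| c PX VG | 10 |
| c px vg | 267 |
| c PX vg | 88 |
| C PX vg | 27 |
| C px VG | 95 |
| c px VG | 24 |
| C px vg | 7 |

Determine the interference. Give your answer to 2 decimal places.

0.00

The two most frequent reciprocal classes, C PX VG and c px vg, are the parental types, so the F1 was C PX VG / c px vg.
The two rarest classes, c PX VG and C px vg, are the double crossovers. Comparing them with the parentals, only the c allele has switched, so c is the middle locus and the order is vg – c – px.
vg–c: (51 + 17)/800 = 0.0850; c–px: (183 + 17)/800 = 0.2500.
Expected DCO frequency = 0.0850 × 0.2500 ≈ 0.02125; observed = 17/800 ≈ 0.02125.
Coefficient of coincidence = 0.02125/0.02125 ≈ 1.00; interference = 1 − 1.00 = 0.00.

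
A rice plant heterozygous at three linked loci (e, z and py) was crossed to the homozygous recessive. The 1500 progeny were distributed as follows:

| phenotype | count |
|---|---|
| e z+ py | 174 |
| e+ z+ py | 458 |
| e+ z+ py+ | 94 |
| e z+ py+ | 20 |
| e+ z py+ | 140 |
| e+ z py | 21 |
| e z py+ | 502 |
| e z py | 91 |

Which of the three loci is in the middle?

z

The two most frequent reciprocal classes, e+ z+ py and e z py+, are the parental types, so the F1 was e+ z+ py / e z py+.
The two rarest classes, e+ z py and e z+ py+, are the double crossovers. Comparing them with the parentals, only the z allele has switched, so z is the middle locus and the order is e – z – py.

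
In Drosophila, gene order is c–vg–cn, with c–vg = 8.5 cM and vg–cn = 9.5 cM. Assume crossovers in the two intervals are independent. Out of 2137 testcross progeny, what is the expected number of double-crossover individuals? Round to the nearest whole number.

17

Map distances give recombination frequencies of 0.085 and 0.095 for the two intervals.
With no interference, expected double-crossover frequency = 0.085 × 0.095 = 0.00808.
Expected number = 0.00808 × 2137 = 17.26 ≈ 17.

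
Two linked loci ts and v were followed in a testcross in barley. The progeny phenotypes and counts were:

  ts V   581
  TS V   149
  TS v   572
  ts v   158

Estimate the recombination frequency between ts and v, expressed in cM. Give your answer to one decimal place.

The two most frequent classes, TS v (572) and ts V (581), are the parental types, so the F1 was TS v / ts V.
The recombinant classes are TS V and ts v: 149 + 158 = 307.
Recombination frequency = 307/1460 = 0.2103 ≈ 21.0%, i.e. 21.0 cM.

21.0 cM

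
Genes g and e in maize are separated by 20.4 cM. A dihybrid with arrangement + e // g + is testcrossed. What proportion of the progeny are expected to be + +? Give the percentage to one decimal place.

A map distance of 20.4 cM corresponds to a recombination frequency of 0.204.
The F1 is + e / g +, so + + is a recombinant gamete class with expected frequency r/2 = 0.204/2 = 0.1020.
That is 0.1020 = 10.2% of the progeny.

10.2%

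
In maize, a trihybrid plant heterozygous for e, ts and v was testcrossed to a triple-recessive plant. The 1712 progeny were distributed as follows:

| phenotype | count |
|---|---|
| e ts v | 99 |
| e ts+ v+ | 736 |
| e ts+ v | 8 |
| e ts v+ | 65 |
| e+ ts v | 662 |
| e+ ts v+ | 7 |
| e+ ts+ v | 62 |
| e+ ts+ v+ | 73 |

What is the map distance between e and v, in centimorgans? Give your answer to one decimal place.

The two most frequent reciprocal classes, e+ ts v and e ts+ v+, are the parental types, so the F1 was e+ ts v / e ts+ v+.
The two rarest classes, e+ ts v+ and e ts+ v, are the double crossovers. Comparing them with the parentals, only the v allele has switched, so v is the middle locus and the order is e – v – ts.
Crossovers in the e–v interval produce the single-crossover classes e ts v and e+ ts+ v+ (99 + 73 = 172) plus the double crossovers (15).
RF(e–v) = (172 + 15) / 1712 = 187/1712 = 0.1092 → 10.9 centimorgans.

10.9 centimorgans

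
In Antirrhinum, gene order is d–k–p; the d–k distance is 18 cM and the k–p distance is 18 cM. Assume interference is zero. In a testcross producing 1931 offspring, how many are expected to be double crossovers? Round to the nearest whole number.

63

Map distances give recombination frequencies of 0.180 and 0.180 for the two intervals.
With no interference, expected double-crossover frequency = 0.180 × 0.180 = 0.03240.
Expected number = 0.03240 × 1931 = 62.56 ≈ 63.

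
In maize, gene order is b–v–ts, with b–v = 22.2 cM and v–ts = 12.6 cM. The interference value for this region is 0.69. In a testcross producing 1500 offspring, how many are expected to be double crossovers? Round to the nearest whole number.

Map distances give recombination frequencies of 0.222 and 0.126 for the two intervals.
With interference 0.69 (so coincidence = 0.31), expected double-crossover frequency = 0.222 × 0.126 × 0.31 = 0.00867.
Expected number = 0.00867 × 1500 = 13.01 ≈ 13.

13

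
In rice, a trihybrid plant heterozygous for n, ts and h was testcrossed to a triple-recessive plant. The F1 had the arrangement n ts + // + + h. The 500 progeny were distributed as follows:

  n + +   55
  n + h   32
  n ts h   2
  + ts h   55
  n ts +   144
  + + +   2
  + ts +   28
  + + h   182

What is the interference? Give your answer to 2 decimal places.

0.73

The two rarest classes, n ts h and + + +, are the double crossovers. Comparing them with the parentals, only the h allele has switched, so h is the middle locus and the order is ts – h – n.
ts–h: (110 + 4)/500 = 0.2280; h–n: (60 + 4)/500 = 0.1280.
Expected DCO frequency = 0.2280 × 0.1280 ≈ 0.02918; observed = 4/500 ≈ 0.00800.
Coefficient of coincidence = 0.00800/0.02918 ≈ 0.27; interference = 1 − 0.27 = 0.73.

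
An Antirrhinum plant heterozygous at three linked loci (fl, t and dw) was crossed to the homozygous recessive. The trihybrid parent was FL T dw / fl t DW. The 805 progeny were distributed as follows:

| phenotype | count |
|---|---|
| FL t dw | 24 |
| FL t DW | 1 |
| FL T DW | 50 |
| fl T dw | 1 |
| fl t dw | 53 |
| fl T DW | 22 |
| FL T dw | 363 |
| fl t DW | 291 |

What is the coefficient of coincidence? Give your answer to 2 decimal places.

The two rarest classes, fl T dw and FL t DW, are the double crossovers. Comparing them with the parentals, only the fl allele has switched, so fl is the middle locus and the order is t – fl – dw.
t–fl: (46 + 2)/805 = 0.0596; fl–dw: (103 + 2)/805 = 0.1304.
Expected DCO frequency = 0.0596 × 0.1304 ≈ 0.00777; observed = 2/805 ≈ 0.00248.
Coefficient of coincidence = 0.00248/0.00777 ≈ 0.32.

0.32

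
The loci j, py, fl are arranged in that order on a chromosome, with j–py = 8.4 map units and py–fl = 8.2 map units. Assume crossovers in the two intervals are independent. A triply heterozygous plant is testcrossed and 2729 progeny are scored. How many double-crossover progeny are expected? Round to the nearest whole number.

Map distances give recombination frequencies of 0.084 and 0.082 for the two intervals.
With no interference, expected double-crossover frequency = 0.084 × 0.082 = 0.00689.
Expected number = 0.00689 × 2729 = 18.80 ≈ 19.

19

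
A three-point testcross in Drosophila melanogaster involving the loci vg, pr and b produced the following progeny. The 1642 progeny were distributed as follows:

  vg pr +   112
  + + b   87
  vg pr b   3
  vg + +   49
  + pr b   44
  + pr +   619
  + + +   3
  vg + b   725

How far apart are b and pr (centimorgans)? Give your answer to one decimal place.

6.0 centimorgans

The two most frequent reciprocal classes, vg + b and + pr +, are the parental types, so the F1 was vg + b / + pr +.
The two rarest classes, vg pr b and + + +, are the double crossovers. Comparing them with the parentals, only the pr allele has switched, so pr is the middle locus and the order is vg – pr – b.
Crossovers in the pr–b interval produce the single-crossover classes vg + + and + pr b (49 + 44 = 93) plus the double crossovers (6).
RF(pr–b) = (93 + 6) / 1642 = 99/1642 = 0.0603 → 6.0 centimorgans.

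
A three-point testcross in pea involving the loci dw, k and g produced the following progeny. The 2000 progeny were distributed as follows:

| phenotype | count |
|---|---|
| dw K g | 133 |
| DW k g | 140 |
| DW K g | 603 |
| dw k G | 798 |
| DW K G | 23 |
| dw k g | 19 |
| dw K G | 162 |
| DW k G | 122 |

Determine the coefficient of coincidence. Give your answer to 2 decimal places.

The two most frequent reciprocal classes, DW K g and dw k G, are the parental types, so the F1 was DW K g / dw k G.
The two rarest classes, DW K G and dw k g, are the double crossovers. Comparing them with the parentals, only the g allele has switched, so g is the middle locus and the order is k – g – dw.
k–g: (302 + 42)/2000 = 0.1720; g–dw: (255 + 42)/2000 = 0.1485.
Expected DCO frequency = 0.1720 × 0.1485 ≈ 0.02554; observed = 42/2000 ≈ 0.02100.
Coefficient of coincidence = 0.02100/0.02554 ≈ 0.82.

0.82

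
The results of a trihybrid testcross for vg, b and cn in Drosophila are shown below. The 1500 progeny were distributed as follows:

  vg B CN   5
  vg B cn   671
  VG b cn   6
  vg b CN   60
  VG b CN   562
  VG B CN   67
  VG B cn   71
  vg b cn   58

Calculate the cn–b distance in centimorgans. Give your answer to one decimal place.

9.1 centimorgans

The two most frequent reciprocal classes, VG b CN and vg B cn, are the parental types, so the F1 was VG b CN / vg B cn.
The two rarest classes, VG b cn and vg B CN, are the double crossovers. Comparing them with the parentals, only the cn allele has switched, so cn is the middle locus and the order is b – cn – vg.
Crossovers in the b–cn interval produce the single-crossover classes VG B CN and vg b cn (67 + 58 = 125) plus the double crossovers (11).
RF(b–cn) = (125 + 11) / 1500 = 136/1500 = 0.0907 → 9.1 centimorgans.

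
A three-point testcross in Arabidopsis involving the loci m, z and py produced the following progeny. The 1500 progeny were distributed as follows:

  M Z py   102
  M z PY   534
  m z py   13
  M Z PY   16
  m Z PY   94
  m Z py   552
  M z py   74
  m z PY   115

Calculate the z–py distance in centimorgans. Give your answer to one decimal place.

The two most frequent reciprocal classes, M z PY and m Z py, are the parental types, so the F1 was M z PY / m Z py.
The two rarest classes, M Z PY and m z py, are the double crossovers. Comparing them with the parentals, only the z allele has switched, so z is the middle locus and the order is m – z – py.
Crossovers in the z–py interval produce the single-crossover classes M z py and m Z PY (74 + 94 = 168) plus the double crossovers (29).
RF(z–py) = (168 + 29) / 1500 = 197/1500 = 0.1313 → 13.1 centimorgans.

13.1 centimorgans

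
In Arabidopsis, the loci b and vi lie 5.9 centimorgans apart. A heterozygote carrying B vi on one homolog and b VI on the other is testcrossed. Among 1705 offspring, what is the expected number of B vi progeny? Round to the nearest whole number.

802

A map distance of 5.9 centimorgans corresponds to a recombination frequency of 0.059.
The F1 is B vi / b VI, so B vi is a parental gamete class with expected frequency (1 − r)/2 = 0.941/2 = 0.4705.
Expected number = 0.4705 × 1705 = 802.20 ≈ 802.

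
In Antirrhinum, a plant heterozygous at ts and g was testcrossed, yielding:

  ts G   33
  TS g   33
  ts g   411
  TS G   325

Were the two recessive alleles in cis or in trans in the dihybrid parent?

cis

The two most frequent classes are TS G (325) and ts g (411); these are the parental (non-recombinant) types.
So the F1 carried TS G on one chromosome and ts g on the other — the recessive alleles are on the same chromosome (cis / coupling).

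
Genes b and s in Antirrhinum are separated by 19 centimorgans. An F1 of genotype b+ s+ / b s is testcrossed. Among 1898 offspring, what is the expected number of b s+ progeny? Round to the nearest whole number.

A map distance of 19 centimorgans corresponds to a recombination frequency of 0.190.
The F1 is b+ s+ / b s, so b s+ is a recombinant gamete class with expected frequency r/2 = 0.190/2 = 0.0950.
Expected number = 0.0950 × 1898 = 180.31 ≈ 180.

180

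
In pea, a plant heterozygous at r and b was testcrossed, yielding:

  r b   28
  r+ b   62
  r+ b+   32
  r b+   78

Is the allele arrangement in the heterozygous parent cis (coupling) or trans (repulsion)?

trans

The two most frequent classes are r+ b (62) and r b+ (78); these are the parental (non-recombinant) types.
So the F1 carried r+ b on one chromosome and r b+ on the other — the recessive alleles are on opposite chromosomes (trans / repulsion).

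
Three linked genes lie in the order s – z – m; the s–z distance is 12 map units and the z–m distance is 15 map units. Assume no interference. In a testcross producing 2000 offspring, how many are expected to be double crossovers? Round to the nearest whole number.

36

Map distances give recombination frequencies of 0.120 and 0.150 for the two intervals.
With no interference, expected double-crossover frequency = 0.120 × 0.150 = 0.01800.
Expected number = 0.01800 × 2000 = 36.00 ≈ 36.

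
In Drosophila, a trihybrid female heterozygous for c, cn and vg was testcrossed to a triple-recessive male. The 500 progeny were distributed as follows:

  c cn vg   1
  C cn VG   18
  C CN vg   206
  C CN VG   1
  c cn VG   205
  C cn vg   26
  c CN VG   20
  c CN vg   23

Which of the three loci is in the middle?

vg

The two most frequent reciprocal classes, C CN vg and c cn VG, are the parental types, so the F1 was C CN vg / c cn VG.
The two rarest classes, C CN VG and c cn vg, are the double crossovers. Comparing them with the parentals, only the vg allele has switched, so vg is the middle locus and the order is c – vg – cn.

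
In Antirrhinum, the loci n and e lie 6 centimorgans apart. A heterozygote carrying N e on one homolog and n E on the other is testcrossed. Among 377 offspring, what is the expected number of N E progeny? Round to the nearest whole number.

A map distance of 6 centimorgans corresponds to a recombination frequency of 0.060.
The F1 is N e / n E, so N E is a recombinant gamete class with expected frequency r/2 = 0.060/2 = 0.0300.
Expected number = 0.0300 × 377 = 11.31 ≈ 11.

11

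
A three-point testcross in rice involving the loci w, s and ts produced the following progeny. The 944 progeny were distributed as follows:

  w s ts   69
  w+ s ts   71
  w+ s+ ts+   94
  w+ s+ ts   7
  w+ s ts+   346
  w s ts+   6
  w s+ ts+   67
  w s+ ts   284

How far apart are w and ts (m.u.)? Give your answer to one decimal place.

The two most frequent reciprocal classes, w s+ ts and w+ s ts+, are the parental types, so the F1 was w s+ ts / w+ s ts+.
The two rarest classes, w+ s+ ts and w s ts+, are the double crossovers. Comparing them with the parentals, only the w allele has switched, so w is the middle locus and the order is ts – w – s.
Crossovers in the ts–w interval produce the single-crossover classes w s+ ts+ and w+ s ts (67 + 71 = 138) plus the double crossovers (13).
RF(ts–w) = (138 + 13) / 944 = 151/944 = 0.1600 → 16.0 m.u.

16.0 m.u.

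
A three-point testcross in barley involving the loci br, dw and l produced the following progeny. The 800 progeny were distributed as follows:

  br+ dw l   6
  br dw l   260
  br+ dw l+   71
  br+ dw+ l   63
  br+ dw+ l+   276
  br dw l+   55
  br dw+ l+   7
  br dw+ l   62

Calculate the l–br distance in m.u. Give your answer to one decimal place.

16.4 m.u.

The two most frequent reciprocal classes, br+ dw+ l+ and br dw l, are the parental types, so the F1 was br+ dw+ l+ / br dw l.
The two rarest classes, br dw+ l+ and br+ dw l, are the double crossovers. Comparing them with the parentals, only the br allele has switched, so br is the middle locus and the order is dw – br – l.
Crossovers in the br–l interval produce the single-crossover classes br+ dw+ l and br dw l+ (63 + 55 = 118) plus the double crossovers (13).
RF(br–l) = (118 + 13) / 800 = 131/800 = 0.1638 → 16.4 m.u.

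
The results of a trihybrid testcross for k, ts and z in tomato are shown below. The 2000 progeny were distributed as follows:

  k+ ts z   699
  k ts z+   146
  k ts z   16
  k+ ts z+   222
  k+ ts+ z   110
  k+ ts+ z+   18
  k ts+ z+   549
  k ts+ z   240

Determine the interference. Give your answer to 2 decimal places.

0.53

The two most frequent reciprocal classes, k ts+ z+ and k+ ts z, are the parental types, so the F1 was k ts+ z+ / k+ ts z.
The two rarest classes, k+ ts+ z+ and k ts z, are the double crossovers. Comparing them with the parentals, only the k allele has switched, so k is the middle locus and the order is z – k – ts.
z–k: (462 + 34)/2000 = 0.2480; k–ts: (256 + 34)/2000 = 0.1450.
Expected DCO frequency = 0.2480 × 0.1450 ≈ 0.03596; observed = 34/2000 ≈ 0.01700.
Coefficient of coincidence = 0.01700/0.03596 ≈ 0.47; interference = 1 − 0.47 = 0.53.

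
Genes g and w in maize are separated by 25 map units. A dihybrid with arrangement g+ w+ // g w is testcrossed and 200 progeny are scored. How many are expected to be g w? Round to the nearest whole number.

75

A map distance of 25 map units corresponds to a recombination frequency of 0.250.
The F1 is g+ w+ / g w, so g w is a parental gamete class with expected frequency (1 − r)/2 = 0.750/2 = 0.3750.
Expected number = 0.3750 × 200 = 75.00 ≈ 75.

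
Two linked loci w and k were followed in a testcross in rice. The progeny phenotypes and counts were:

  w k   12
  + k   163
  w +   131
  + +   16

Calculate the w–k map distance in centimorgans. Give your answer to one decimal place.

The two most frequent classes, + k (163) and w + (131), are the parental types, so the F1 was + k / w +.
The recombinant classes are + + and w k: 16 + 12 = 28.
Recombination frequency = 28/322 = 0.0870 ≈ 8.7%, i.e. 8.7 centimorgans.

8.7 centimorgans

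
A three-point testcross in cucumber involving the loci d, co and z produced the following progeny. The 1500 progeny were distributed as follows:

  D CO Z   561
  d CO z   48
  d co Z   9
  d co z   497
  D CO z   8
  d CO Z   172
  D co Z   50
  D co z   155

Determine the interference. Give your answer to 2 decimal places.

The two most frequent reciprocal classes, d co z and D CO Z, are the parental types, so the F1 was d co z / D CO Z.
The two rarest classes, d co Z and D CO z, are the double crossovers. Comparing them with the parentals, only the z allele has switched, so z is the middle locus and the order is d – z – co.
d–z: (327 + 17)/1500 = 0.2293; z–co: (98 + 17)/1500 = 0.0767.
Expected DCO frequency = 0.2293 × 0.0767 ≈ 0.01759; observed = 17/1500 ≈ 0.01133.
Coefficient of coincidence = 0.01133/0.01759 ≈ 0.64; interference = 1 − 0.64 = 0.36.

0.36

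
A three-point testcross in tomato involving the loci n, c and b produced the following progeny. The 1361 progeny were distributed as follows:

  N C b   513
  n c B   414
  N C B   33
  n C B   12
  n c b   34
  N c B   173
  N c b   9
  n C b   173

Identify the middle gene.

c

The two most frequent reciprocal classes, n c B and N C b, are the parental types, so the F1 was n c B / N C b.
The two rarest classes, n C B and N c b, are the double crossovers. Comparing them with the parentals, only the c allele has switched, so c is the middle locus and the order is n – c – b.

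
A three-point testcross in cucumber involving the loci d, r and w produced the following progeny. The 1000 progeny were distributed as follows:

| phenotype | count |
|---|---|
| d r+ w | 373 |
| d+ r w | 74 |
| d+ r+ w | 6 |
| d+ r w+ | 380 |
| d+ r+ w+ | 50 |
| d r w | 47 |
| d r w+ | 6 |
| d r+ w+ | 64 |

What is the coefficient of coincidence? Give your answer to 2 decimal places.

The two most frequent reciprocal classes, d+ r w+ and d r+ w, are the parental types, so the F1 was d+ r w+ / d r+ w.
The two rarest classes, d r w+ and d+ r+ w, are the double crossovers. Comparing them with the parentals, only the d allele has switched, so d is the middle locus and the order is w – d – r.
w–d: (138 + 12)/1000 = 0.1500; d–r: (97 + 12)/1000 = 0.1090.
Expected DCO frequency = 0.1500 × 0.1090 ≈ 0.01635; observed = 12/1000 ≈ 0.01200.
Coefficient of coincidence = 0.01200/0.01635 ≈ 0.73.

0.73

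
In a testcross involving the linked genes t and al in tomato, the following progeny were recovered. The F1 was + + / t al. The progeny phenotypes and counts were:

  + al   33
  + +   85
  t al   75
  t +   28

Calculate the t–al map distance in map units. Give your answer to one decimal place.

27.6 map units

The recombinant classes are + al and t +: 33 + 28 = 61.
Recombination frequency = 61/221 = 0.2760 ≈ 27.6%, i.e. 27.6 map units.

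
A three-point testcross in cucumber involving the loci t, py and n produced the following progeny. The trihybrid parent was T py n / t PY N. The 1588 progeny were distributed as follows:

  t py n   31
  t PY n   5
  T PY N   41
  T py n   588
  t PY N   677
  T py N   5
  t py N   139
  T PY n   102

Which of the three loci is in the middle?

The two rarest classes, T py N and t PY n, are the double crossovers. Comparing them with the parentals, only the n allele has switched, so n is the middle locus and the order is py – n – t.

n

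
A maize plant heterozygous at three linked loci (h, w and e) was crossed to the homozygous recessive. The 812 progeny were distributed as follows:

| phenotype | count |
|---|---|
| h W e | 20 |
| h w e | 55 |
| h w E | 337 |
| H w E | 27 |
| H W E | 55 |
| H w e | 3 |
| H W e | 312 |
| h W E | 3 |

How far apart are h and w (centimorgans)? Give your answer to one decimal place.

The two most frequent reciprocal classes, H W e and h w E, are the parental types, so the F1 was H W e / h w E.
The two rarest classes, H w e and h W E, are the double crossovers. Comparing them with the parentals, only the w allele has switched, so w is the middle locus and the order is e – w – h.
Crossovers in the w–h interval produce the single-crossover classes h W e and H w E (20 + 27 = 47) plus the double crossovers (6).
RF(w–h) = (47 + 6) / 812 = 53/812 = 0.0653 → 6.5 centimorgans.

6.5 centimorgans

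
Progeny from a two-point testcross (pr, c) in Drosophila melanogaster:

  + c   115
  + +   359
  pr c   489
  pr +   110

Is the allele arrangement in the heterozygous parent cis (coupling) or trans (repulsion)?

cis

The two most frequent classes are + + (359) and pr c (489); these are the parental (non-recombinant) types.
So the F1 carried + + on one chromosome and pr c on the other — the recessive alleles are on the same chromosome (cis / coupling).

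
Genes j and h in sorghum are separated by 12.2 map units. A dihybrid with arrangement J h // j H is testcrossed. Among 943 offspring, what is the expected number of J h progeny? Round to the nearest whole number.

414

A map distance of 12.2 map units corresponds to a recombination frequency of 0.122.
The F1 is J h / j H, so J h is a parental gamete class with expected frequency (1 − r)/2 = 0.878/2 = 0.4390.
Expected number = 0.4390 × 943 = 413.98 ≈ 414.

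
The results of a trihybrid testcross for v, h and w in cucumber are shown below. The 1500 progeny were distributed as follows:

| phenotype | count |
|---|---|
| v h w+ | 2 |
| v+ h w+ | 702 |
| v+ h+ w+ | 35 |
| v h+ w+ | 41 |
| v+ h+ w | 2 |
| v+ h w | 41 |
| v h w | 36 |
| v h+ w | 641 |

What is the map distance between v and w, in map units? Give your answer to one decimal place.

5.7 map units

The two most frequent reciprocal classes, v+ h w+ and v h+ w, are the parental types, so the F1 was v+ h w+ / v h+ w.
The two rarest classes, v h w+ and v+ h+ w, are the double crossovers. Comparing them with the parentals, only the v allele has switched, so v is the middle locus and the order is w – v – h.
Crossovers in the w–v interval produce the single-crossover classes v+ h w and v h+ w+ (41 + 41 = 82) plus the double crossovers (4).
RF(w–v) = (82 + 4) / 1500 = 86/1500 = 0.0573 → 5.7 map units.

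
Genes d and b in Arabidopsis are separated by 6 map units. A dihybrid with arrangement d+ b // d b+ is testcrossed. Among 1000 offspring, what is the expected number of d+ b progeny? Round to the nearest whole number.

A map distance of 6 map units corresponds to a recombination frequency of 0.060.
The F1 is d+ b / d b+, so d+ b is a parental gamete class with expected frequency (1 − r)/2 = 0.940/2 = 0.4700.
Expected number = 0.4700 × 1000 = 470.00 ≈ 470.

470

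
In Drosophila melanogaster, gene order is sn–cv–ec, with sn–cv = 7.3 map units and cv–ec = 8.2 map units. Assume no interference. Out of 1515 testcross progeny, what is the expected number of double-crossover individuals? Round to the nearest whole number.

Map distances give recombination frequencies of 0.073 and 0.082 for the two intervals.
With no interference, expected double-crossover frequency = 0.073 × 0.082 = 0.00599.
Expected number = 0.00599 × 1515 = 9.07 ≈ 9.

9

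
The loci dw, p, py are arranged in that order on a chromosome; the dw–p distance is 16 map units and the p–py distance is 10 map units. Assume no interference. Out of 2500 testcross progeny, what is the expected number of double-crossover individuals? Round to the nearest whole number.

Map distances give recombination frequencies of 0.160 and 0.100 for the two intervals.
With no interference, expected double-crossover frequency = 0.160 × 0.100 = 0.01600.
Expected number = 0.01600 × 2500 = 40.00 ≈ 40.

40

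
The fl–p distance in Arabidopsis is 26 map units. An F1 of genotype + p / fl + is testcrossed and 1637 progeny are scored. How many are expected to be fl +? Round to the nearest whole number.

A map distance of 26 map units corresponds to a recombination frequency of 0.260.
The F1 is + p / fl +, so fl + is a parental gamete class with expected frequency (1 − r)/2 = 0.740/2 = 0.3700.
Expected number = 0.3700 × 1637 = 605.69 ≈ 606.

606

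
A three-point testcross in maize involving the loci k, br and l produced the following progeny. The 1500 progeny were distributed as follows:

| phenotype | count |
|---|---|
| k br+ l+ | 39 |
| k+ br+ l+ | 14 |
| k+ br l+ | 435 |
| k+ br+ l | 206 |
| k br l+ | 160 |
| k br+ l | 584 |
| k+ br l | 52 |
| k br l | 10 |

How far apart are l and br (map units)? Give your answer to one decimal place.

The two most frequent reciprocal classes, k br+ l and k+ br l+, are the parental types, so the F1 was k br+ l / k+ br l+.
The two rarest classes, k br l and k+ br+ l+, are the double crossovers. Comparing them with the parentals, only the br allele has switched, so br is the middle locus and the order is k – br – l.
Crossovers in the br–l interval produce the single-crossover classes k br+ l+ and k+ br l (39 + 52 = 91) plus the double crossovers (24).
RF(br–l) = (91 + 24) / 1500 = 115/1500 = 0.0767 → 7.7 map units.

7.7 map units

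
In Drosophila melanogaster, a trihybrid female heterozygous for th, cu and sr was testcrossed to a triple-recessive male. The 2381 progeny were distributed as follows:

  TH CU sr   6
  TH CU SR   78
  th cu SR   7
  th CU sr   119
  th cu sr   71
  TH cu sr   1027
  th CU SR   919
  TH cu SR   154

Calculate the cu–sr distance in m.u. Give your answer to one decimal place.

12.0 m.u.

The two most frequent reciprocal classes, TH cu sr and th CU SR, are the parental types, so the F1 was TH cu sr / th CU SR.
The two rarest classes, TH CU sr and th cu SR, are the double crossovers. Comparing them with the parentals, only the cu allele has switched, so cu is the middle locus and the order is th – cu – sr.
Crossovers in the cu–sr interval produce the single-crossover classes TH cu SR and th CU sr (154 + 119 = 273) plus the double crossovers (13).
RF(cu–sr) = (273 + 13) / 2381 = 286/2381 = 0.1201 → 12.0 m.u.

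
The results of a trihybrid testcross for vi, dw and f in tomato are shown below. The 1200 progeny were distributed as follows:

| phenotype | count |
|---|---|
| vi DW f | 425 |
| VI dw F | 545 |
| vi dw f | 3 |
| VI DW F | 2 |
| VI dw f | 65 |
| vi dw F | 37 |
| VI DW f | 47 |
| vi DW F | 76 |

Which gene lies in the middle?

The two most frequent reciprocal classes, VI dw F and vi DW f, are the parental types, so the F1 was VI dw F / vi DW f.
The two rarest classes, VI DW F and vi dw f, are the double crossovers. Comparing them with the parentals, only the dw allele has switched, so dw is the middle locus and the order is f – dw – vi.

dw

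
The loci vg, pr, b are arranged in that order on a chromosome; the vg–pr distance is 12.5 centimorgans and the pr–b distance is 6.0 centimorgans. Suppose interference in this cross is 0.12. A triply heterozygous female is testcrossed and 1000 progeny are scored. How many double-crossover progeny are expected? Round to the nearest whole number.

Map distances give recombination frequencies of 0.125 and 0.060 for the two intervals.
With interference 0.12 (so coincidence = 0.88), expected double-crossover frequency = 0.125 × 0.060 × 0.88 = 0.00660.
Expected number = 0.00660 × 1000 = 6.60 ≈ 7.

7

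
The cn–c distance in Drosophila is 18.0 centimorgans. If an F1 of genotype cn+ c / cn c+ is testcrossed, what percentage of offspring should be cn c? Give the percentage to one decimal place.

9.0%

A map distance of 18.0 centimorgans corresponds to a recombination frequency of 0.180.
The F1 is cn+ c / cn c+, so cn c is a recombinant gamete class with expected frequency r/2 = 0.180/2 = 0.0900.
That is 0.0900 = 9.0% of the progeny.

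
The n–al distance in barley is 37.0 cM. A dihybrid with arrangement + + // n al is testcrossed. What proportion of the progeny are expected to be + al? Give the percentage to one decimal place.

18.5%

A map distance of 37.0 cM corresponds to a recombination frequency of 0.370.
The F1 is + + / n al, so + al is a recombinant gamete class with expected frequency r/2 = 0.370/2 = 0.1850.
That is 0.1850 = 18.5% of the progeny.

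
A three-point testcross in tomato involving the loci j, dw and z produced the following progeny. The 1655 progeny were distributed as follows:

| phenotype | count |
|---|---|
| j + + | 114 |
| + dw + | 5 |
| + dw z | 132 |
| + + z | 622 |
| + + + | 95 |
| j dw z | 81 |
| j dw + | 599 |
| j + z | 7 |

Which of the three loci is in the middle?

The two most frequent reciprocal classes, + + z and j dw +, are the parental types, so the F1 was + + z / j dw +.
The two rarest classes, j + z and + dw +, are the double crossovers. Comparing them with the parentals, only the j allele has switched, so j is the middle locus and the order is z – j – dw.

j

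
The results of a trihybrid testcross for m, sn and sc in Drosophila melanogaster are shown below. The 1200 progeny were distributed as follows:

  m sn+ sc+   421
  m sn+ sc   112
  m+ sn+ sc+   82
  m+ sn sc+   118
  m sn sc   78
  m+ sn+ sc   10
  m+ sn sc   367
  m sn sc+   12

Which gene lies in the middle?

The two most frequent reciprocal classes, m sn+ sc+ and m+ sn sc, are the parental types, so the F1 was m sn+ sc+ / m+ sn sc.
The two rarest classes, m sn sc+ and m+ sn+ sc, are the double crossovers. Comparing them with the parentals, only the sn allele has switched, so sn is the middle locus and the order is m – sn – sc.

sn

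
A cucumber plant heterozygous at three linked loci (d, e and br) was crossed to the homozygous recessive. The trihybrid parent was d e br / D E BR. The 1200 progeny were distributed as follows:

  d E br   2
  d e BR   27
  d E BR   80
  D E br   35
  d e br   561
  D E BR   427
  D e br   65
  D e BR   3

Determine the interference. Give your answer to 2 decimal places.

The two rarest classes, d E br and D e BR, are the double crossovers. Comparing them with the parentals, only the e allele has switched, so e is the middle locus and the order is d – e – br.
d–e: (145 + 5)/1200 = 0.1250; e–br: (62 + 5)/1200 = 0.0558.
Expected DCO frequency = 0.1250 × 0.0558 ≈ 0.00698; observed = 5/1200 ≈ 0.00417.
Coefficient of coincidence = 0.00417/0.00698 ≈ 0.60; interference = 1 − 0.60 = 0.40.

0.40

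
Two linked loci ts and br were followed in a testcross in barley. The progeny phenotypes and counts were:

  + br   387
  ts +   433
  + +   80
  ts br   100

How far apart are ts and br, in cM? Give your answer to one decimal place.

The two most frequent classes, + br (387) and ts + (433), are the parental types, so the F1 was + br / ts +.
The recombinant classes are + + and ts br: 80 + 100 = 180.
Recombination frequency = 180/1000 = 0.1800 ≈ 18.0%, i.e. 18.0 cM.

18.0 cM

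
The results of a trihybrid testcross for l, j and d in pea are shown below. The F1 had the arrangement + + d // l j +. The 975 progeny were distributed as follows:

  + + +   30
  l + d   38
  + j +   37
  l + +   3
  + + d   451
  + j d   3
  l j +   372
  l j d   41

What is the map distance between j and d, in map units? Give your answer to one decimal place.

The two rarest classes, + j d and l + +, are the double crossovers. Comparing them with the parentals, only the j allele has switched, so j is the middle locus and the order is d – j – l.
Crossovers in the d–j interval produce the single-crossover classes + + + and l j d (30 + 41 = 71) plus the double crossovers (6).
RF(d–j) = (71 + 6) / 975 = 77/975 = 0.0790 → 7.9 map units.

7.9 map units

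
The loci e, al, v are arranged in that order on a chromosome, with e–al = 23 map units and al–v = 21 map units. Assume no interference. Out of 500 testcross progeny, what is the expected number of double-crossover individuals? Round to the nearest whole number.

24

Map distances give recombination frequencies of 0.230 and 0.210 for the two intervals.
With no interference, expected double-crossover frequency = 0.230 × 0.210 = 0.04830.
Expected number = 0.04830 × 500 = 24.15 ≈ 24.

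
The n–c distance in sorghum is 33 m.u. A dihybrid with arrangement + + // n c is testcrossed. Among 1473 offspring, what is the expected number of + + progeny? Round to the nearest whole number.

493

A map distance of 33 m.u. corresponds to a recombination frequency of 0.330.
The F1 is + + / n c, so + + is a parental gamete class with expected frequency (1 − r)/2 = 0.670/2 = 0.3350.
Expected number = 0.3350 × 1473 = 493.45 ≈ 493.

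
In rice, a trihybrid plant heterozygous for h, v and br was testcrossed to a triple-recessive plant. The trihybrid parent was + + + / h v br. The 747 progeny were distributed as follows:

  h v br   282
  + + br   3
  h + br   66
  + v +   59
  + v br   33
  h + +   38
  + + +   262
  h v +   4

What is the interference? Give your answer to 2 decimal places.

0.49

The two rarest classes, + + br and h v +, are the double crossovers. Comparing them with the parentals, only the br allele has switched, so br is the middle locus and the order is h – br – v.
h–br: (71 + 7)/747 = 0.1044; br–v: (125 + 7)/747 = 0.1767.
Expected DCO frequency = 0.1044 × 0.1767 ≈ 0.01845; observed = 7/747 ≈ 0.00937.
Coefficient of coincidence = 0.00937/0.01845 ≈ 0.51; interference = 1 − 0.51 = 0.49.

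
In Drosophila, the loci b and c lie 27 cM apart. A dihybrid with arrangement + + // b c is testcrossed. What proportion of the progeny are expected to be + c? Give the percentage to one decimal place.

13.5%

A map distance of 27 cM corresponds to a recombination frequency of 0.270.
The F1 is + + / b c, so + c is a recombinant gamete class with expected frequency r/2 = 0.270/2 = 0.1350.
That is 0.1350 = 13.5% of the progeny.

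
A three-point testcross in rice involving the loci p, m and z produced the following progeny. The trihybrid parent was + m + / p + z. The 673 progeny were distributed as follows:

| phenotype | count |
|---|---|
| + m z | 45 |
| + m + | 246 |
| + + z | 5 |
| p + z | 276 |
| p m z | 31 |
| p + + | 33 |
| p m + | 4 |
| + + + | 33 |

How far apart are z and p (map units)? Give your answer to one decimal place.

12.9 map units

The two rarest classes, p m + and + + z, are the double crossovers. Comparing them with the parentals, only the p allele has switched, so p is the middle locus and the order is z – p – m.
Crossovers in the z–p interval produce the single-crossover classes + m z and p + + (45 + 33 = 78) plus the double crossovers (9).
RF(z–p) = (78 + 9) / 673 = 87/673 = 0.1293 → 12.9 map units.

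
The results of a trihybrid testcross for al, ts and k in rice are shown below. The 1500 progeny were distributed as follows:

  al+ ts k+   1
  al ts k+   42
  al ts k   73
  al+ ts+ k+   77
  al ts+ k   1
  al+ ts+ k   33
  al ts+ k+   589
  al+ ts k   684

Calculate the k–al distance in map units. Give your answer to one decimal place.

The two most frequent reciprocal classes, al+ ts k and al ts+ k+, are the parental types, so the F1 was al+ ts k / al ts+ k+.
The two rarest classes, al+ ts k+ and al ts+ k, are the double crossovers. Comparing them with the parentals, only the k allele has switched, so k is the middle locus and the order is al – k – ts.
Crossovers in the al–k interval produce the single-crossover classes al ts k and al+ ts+ k+ (73 + 77 = 150) plus the double crossovers (2).
RF(al–k) = (150 + 2) / 1500 = 152/1500 = 0.1013 → 10.1 map units.

10.1 map units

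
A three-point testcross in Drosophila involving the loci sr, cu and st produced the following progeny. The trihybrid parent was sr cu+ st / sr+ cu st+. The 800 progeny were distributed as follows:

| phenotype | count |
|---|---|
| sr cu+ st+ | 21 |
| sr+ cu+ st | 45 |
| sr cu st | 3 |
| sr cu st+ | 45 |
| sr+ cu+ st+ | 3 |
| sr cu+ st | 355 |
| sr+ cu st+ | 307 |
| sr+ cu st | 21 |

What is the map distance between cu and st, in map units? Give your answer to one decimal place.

The two rarest classes, sr cu st and sr+ cu+ st+, are the double crossovers. Comparing them with the parentals, only the cu allele has switched, so cu is the middle locus and the order is st – cu – sr.
Crossovers in the st–cu interval produce the single-crossover classes sr cu+ st+ and sr+ cu st (21 + 21 = 42) plus the double crossovers (6).
RF(st–cu) = (42 + 6) / 800 = 48/800 = 0.0600 → 6.0 map units.

6.0 map units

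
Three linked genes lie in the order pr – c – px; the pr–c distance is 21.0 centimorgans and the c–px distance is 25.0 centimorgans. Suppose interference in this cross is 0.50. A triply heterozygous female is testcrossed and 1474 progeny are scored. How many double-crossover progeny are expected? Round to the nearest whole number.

Map distances give recombination frequencies of 0.210 and 0.250 for the two intervals.
With interference 0.50 (so coincidence = 0.50), expected double-crossover frequency = 0.210 × 0.250 × 0.50 = 0.02625.
Expected number = 0.02625 × 1474 = 38.69 ≈ 39.

39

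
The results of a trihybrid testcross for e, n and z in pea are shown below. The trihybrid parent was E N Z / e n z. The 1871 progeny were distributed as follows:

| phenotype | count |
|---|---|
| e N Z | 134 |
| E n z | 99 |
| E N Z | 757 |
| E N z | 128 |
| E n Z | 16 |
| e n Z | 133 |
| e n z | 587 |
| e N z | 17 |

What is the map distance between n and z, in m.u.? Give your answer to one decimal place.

The two rarest classes, E n Z and e N z, are the double crossovers. Comparing them with the parentals, only the n allele has switched, so n is the middle locus and the order is e – n – z.
Crossovers in the n–z interval produce the single-crossover classes E N z and e n Z (128 + 133 = 261) plus the double crossovers (33).
RF(n–z) = (261 + 33) / 1871 = 294/1871 = 0.1571 → 15.7 m.u.

15.7 m.u.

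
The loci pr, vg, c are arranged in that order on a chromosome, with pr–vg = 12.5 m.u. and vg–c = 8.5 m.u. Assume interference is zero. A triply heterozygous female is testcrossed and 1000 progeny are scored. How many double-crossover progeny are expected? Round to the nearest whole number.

11

Map distances give recombination frequencies of 0.125 and 0.085 for the two intervals.
With no interference, expected double-crossover frequency = 0.125 × 0.085 = 0.01063.
Expected number = 0.01063 × 1000 = 10.62 ≈ 11.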